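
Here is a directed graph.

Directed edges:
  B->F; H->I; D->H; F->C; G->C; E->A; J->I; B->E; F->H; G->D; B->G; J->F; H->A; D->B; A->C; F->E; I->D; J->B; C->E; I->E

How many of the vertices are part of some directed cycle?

A vertex is on a directed cycle iff it belongs to a strongly connected component of size ≥ 2 (or has a self-loop).
The vertices on cycles are {A, B, C, D, E, F, G, H, I} — 9 in total.

9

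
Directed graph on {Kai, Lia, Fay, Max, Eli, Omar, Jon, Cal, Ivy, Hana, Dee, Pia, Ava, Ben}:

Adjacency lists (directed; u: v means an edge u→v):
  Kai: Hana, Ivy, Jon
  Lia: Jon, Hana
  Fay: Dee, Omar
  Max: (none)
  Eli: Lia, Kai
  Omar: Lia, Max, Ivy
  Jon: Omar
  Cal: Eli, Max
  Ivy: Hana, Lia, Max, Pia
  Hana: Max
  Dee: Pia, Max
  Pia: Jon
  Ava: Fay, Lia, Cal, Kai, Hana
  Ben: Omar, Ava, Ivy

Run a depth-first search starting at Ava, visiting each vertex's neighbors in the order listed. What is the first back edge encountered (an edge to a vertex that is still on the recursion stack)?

DFS from Ava (visiting each vertex's neighbors in the order listed); mark gray on enter, black on exit:
Ava gray
  Fay gray
    Dee gray
      Pia gray
        Jon gray
          Omar gray
            Lia gray
              Lia→Jon: Jon is gray → back edge
First back edge: Lia → Jon.

Lia→Jon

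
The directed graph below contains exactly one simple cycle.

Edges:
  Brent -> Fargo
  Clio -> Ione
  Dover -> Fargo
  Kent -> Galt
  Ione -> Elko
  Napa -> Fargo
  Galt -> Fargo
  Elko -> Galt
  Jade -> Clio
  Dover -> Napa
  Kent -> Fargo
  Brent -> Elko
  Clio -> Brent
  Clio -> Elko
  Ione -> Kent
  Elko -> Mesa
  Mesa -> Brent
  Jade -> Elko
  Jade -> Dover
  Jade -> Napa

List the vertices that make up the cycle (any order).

DFS with gray/black marking from Elko:
Elko gray
  Galt gray
    Fargo gray
    Fargo black
  Galt black
  Mesa gray
    Brent gray
      Brent→Fargo: Fargo black — skip
      Brent→Elko: Elko is gray → back edge
Back edge closes the cycle Elko → Mesa → Brent → Elko; its vertices are {Elko, Mesa, Brent}.

Elko, Mesa, Brent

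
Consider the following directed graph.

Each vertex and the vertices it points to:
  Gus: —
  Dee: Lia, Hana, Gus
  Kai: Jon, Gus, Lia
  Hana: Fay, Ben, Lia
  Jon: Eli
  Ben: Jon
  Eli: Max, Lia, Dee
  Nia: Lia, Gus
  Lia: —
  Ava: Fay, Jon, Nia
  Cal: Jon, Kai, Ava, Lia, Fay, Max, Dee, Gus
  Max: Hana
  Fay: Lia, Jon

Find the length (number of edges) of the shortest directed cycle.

For each vertex v, BFS finds the shortest path from v back to v.
The shortest such closed walk is Max → Hana → Ben → Jon → Eli → Max, length 5.

5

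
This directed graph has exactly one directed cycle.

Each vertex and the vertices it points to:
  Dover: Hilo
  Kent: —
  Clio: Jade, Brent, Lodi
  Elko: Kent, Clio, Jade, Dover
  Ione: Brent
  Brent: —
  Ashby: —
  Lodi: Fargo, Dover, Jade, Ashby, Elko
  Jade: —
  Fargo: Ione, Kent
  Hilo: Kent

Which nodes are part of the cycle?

DFS with gray/black marking from Lodi:
Lodi gray
  Fargo gray
    Ione gray
      Brent gray
      Brent black
    Ione black
    Kent gray
    Kent black
  Fargo black
  Dover gray
    Hilo gray
      Hilo→Kent: Kent black — skip
    Hilo black
  Dover black
  Jade gray
  Jade black
  Ashby gray
  Ashby black
  Elko gray
    Elko→Kent: Kent black — skip
    Clio gray
      Clio→Jade: Jade black — skip
      Clio→Brent: Brent black — skip
      Clio→Lodi: Lodi is gray → back edge
Back edge closes the cycle Lodi → Elko → Clio → Lodi; its vertices are {Clio, Elko, Lodi}.

Clio, Elko, Lodi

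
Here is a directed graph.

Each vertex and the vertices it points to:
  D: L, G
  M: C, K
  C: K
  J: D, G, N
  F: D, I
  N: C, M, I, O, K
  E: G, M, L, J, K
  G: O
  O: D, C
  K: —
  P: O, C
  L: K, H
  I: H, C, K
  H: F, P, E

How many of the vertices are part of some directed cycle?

A vertex is on a directed cycle iff it belongs to a strongly connected component of size ≥ 2 (or has a self-loop).
The vertices on cycles are {D, E, F, G, H, I, J, L, N, O, P} — 11 in total.

11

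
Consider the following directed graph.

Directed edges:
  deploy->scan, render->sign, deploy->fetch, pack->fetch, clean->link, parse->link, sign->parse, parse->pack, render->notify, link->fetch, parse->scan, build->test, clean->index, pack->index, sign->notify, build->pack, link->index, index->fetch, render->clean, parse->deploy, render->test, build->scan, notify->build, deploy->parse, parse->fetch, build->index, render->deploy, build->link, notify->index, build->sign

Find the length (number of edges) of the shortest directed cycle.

2

For each vertex v, BFS finds the shortest path from v back to v.
The shortest such closed walk is deploy → parse → deploy, length 2.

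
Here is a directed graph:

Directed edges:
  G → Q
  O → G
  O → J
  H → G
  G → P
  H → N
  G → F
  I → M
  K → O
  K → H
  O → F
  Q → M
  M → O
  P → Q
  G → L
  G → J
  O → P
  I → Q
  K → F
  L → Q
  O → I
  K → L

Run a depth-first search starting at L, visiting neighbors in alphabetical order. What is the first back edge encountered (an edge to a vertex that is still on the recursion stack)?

DFS from L (visiting neighbors in alphabetical order); mark gray on enter, black on exit:
L gray
  Q gray
    M gray
      O gray
        F gray
        F black
        G gray
          G→F: F black — skip
          J gray
          J black
          G→L: L is gray → back edge
First back edge: G → L.

G->L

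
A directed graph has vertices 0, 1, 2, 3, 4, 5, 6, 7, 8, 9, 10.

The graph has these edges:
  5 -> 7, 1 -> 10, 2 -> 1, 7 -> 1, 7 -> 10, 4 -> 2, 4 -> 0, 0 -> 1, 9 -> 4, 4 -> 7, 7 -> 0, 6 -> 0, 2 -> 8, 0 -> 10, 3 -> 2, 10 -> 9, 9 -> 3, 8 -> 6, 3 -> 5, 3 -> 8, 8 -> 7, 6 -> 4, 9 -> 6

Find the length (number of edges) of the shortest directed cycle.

4

For each vertex v, BFS finds the shortest path from v back to v.
The shortest such closed walk is 9 → 6 → 0 → 10 → 9, length 4.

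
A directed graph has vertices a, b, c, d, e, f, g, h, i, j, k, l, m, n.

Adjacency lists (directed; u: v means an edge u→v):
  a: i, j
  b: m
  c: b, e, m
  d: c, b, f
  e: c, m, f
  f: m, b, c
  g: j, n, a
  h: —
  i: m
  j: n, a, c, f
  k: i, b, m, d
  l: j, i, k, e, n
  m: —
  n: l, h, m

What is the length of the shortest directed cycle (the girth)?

2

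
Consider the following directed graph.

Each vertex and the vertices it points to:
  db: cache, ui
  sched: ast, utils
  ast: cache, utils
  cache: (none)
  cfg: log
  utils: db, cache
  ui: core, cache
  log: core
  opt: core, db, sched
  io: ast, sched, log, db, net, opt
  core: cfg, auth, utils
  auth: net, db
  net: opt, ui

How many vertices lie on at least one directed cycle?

11

A vertex is on a directed cycle iff it belongs to a strongly connected component of size ≥ 2 (or has a self-loop).
The vertices on cycles are {db, ui, ast, cfg, log, net, opt, auth, core, sched, utils} — 11 in total.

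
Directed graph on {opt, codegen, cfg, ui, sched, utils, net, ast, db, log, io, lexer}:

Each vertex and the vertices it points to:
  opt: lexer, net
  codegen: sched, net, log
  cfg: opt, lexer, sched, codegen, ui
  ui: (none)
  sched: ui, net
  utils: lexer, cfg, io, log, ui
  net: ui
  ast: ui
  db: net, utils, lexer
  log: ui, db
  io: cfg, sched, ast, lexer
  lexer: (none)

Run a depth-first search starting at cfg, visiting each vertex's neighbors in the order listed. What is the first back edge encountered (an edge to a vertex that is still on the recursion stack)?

DFS from cfg (visiting each vertex's neighbors in the order listed); mark gray on enter, black on exit:
cfg gray
  opt gray
    lexer gray
    lexer black
    net gray
      ui gray
      ui black
    net black
  opt black
  cfg→lexer: lexer black — skip
  sched gray
    sched→ui: ui black — skip
    sched→net: net black — skip
  sched black
  codegen gray
    codegen→sched: sched black — skip
    codegen→net: net black — skip
    log gray
      log→ui: ui black — skip
      db gray
        db→net: net black — skip
        utils gray
          utils→lexer: lexer black — skip
          utils→cfg: cfg is gray → back edge
First back edge: utils → cfg.

utils→cfg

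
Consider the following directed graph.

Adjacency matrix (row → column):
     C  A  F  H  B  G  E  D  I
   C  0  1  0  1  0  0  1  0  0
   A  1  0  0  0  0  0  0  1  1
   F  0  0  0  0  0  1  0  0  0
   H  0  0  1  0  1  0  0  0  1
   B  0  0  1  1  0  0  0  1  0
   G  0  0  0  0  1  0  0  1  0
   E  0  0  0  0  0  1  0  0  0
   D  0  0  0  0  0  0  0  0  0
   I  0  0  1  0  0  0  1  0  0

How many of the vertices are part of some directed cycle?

8

A vertex is on a directed cycle iff it belongs to a strongly connected component of size ≥ 2 (or has a self-loop).
The vertices on cycles are {A, B, C, E, F, G, H, I} — 8 in total.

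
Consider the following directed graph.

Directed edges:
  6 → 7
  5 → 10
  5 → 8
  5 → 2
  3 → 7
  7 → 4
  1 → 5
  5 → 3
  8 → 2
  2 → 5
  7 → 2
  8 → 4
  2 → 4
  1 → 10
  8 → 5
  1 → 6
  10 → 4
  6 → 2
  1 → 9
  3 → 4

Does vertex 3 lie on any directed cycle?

Yes

3 is on a cycle iff 3 can reach itself via ≥1 edge.
3 → 7 → 2 → 5 → 3 — yes.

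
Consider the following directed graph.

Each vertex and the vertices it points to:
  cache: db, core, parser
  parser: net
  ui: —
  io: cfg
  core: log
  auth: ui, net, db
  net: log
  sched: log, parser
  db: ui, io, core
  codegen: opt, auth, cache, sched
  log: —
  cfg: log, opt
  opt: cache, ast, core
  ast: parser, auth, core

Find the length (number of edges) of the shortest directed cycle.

For each vertex v, BFS finds the shortest path from v back to v.
The shortest such closed walk is opt → cache → db → io → cfg → opt, length 5.

5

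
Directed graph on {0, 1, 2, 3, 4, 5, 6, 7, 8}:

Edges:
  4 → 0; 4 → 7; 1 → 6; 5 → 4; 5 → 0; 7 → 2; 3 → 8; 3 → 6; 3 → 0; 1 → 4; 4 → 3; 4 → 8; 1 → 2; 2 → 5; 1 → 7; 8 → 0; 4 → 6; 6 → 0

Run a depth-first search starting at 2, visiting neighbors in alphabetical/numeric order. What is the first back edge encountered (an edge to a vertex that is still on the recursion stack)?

7→2

DFS from 2 (visiting neighbors in alphabetical/numeric order); mark gray on enter, black on exit:
2 gray
  5 gray
    0 gray
    0 black
    4 gray
      4→0: 0 black — skip
      3 gray
        3→0: 0 black — skip
        6 gray
          6→0: 0 black — skip
        6 black
        8 gray
          8→0: 0 black — skip
        8 black
      3 black
      4→6: 6 black — skip
      7 gray
        7→2: 2 is gray → back edge
First back edge: 7 → 2.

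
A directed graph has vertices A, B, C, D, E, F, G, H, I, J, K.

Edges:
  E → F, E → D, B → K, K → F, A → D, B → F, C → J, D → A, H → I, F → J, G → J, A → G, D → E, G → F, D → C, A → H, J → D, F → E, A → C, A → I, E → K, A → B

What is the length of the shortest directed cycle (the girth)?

For each vertex v, BFS finds the shortest path from v back to v.
The shortest such closed walk is D → A → D, length 2.

2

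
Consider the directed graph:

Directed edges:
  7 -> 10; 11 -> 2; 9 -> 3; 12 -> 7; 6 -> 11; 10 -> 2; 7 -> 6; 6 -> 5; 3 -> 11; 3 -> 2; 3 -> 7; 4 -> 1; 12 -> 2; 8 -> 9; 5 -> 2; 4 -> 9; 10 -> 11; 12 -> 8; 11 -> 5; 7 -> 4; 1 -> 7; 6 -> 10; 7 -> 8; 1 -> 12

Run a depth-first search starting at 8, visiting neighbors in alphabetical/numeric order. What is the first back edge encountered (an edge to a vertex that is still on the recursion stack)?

1→7

DFS from 8 (visiting neighbors in alphabetical/numeric order); mark gray on enter, black on exit:
8 gray
  9 gray
    3 gray
      2 gray
      2 black
      7 gray
        4 gray
          1 gray
            1→7: 7 is gray → back edge
First back edge: 1 → 7.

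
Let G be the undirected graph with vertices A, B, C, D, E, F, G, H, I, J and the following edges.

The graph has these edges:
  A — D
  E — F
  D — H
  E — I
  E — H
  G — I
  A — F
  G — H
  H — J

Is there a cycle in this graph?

Yes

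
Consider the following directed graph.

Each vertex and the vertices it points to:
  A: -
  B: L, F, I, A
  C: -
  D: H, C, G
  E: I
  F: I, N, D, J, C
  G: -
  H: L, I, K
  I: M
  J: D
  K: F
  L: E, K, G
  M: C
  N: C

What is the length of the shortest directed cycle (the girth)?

4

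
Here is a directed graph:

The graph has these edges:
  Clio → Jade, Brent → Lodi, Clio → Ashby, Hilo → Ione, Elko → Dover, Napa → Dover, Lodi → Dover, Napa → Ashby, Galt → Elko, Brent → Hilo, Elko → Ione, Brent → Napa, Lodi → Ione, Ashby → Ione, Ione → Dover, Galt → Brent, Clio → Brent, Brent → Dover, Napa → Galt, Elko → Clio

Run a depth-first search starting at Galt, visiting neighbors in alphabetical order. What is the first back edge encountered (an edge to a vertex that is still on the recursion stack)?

DFS from Galt (visiting neighbors in alphabetical order); mark gray on enter, black on exit:
Galt gray
  Brent gray
    Dover gray
    Dover black
    Hilo gray
      Ione gray
        Ione→Dover: Dover black — skip
      Ione black
    Hilo black
    Lodi gray
      Lodi→Dover: Dover black — skip
      Lodi→Ione: Ione black — skip
    Lodi black
    Napa gray
      Ashby gray
        Ashby→Ione: Ione black — skip
      Ashby black
      Napa→Dover: Dover black — skip
      Napa→Galt: Galt is gray → back edge
First back edge: Napa → Galt.

Napa->Galt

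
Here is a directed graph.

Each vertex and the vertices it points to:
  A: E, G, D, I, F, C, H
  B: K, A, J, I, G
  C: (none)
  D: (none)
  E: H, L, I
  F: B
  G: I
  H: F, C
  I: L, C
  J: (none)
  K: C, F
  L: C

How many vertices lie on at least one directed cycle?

A vertex is on a directed cycle iff it belongs to a strongly connected component of size ≥ 2 (or has a self-loop).
The vertices on cycles are {A, B, E, F, H, K} — 6 in total.

6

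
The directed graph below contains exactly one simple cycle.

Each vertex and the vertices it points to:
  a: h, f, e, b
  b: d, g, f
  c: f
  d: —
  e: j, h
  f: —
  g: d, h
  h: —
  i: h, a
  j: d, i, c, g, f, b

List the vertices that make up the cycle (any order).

a, e, i, j

DFS with gray/black marking from i:
i gray
  h gray
  h black
  a gray
    a→h: h black — skip
    f gray
    f black
    e gray
      j gray
        d gray
        d black
        j→i: i is gray → back edge
Back edge closes the cycle i → a → e → j → i; its vertices are {a, e, i, j}.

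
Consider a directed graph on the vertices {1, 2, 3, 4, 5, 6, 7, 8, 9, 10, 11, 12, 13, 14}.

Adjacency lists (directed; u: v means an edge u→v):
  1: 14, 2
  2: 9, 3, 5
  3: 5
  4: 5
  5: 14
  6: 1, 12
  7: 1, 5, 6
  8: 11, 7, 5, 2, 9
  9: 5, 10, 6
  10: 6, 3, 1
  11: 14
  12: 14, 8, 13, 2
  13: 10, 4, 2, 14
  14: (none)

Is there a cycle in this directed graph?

Yes

DFS with white/gray/black marking, starting from 13:
13 gray
  10 gray
    6 gray
      1 gray
        14 gray
        14 black
        2 gray
          9 gray
            5 gray
              5→14: 14 black — skip
            5 black
            9→10: 10 is gray → back edge
Back edge found, so a cycle exists: 10 → 6 → 1 → 2 → 9 → 10.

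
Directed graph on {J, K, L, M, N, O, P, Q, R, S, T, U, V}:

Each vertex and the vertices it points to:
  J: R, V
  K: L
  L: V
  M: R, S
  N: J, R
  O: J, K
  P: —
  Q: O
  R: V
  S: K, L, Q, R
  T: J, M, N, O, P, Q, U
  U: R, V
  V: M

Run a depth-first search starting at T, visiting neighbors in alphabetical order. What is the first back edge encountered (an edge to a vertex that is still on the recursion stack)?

M->R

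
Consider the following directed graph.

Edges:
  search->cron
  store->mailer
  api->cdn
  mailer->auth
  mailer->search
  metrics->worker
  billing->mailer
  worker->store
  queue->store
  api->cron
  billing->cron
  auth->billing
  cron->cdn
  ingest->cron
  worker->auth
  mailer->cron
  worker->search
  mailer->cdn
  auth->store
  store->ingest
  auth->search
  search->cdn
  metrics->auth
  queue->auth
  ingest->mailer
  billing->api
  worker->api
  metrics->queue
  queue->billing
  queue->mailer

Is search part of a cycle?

search lies on a cycle iff there is a path from search back to itself.
Exploring from search, it never reaches itself; equivalently, its strongly connected component is a singleton.

No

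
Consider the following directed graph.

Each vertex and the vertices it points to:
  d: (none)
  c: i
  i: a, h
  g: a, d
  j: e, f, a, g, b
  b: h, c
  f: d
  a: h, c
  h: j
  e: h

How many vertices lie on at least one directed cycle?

8

A vertex is on a directed cycle iff it belongs to a strongly connected component of size ≥ 2 (or has a self-loop).
The vertices on cycles are {a, b, c, e, g, h, i, j} — 8 in total.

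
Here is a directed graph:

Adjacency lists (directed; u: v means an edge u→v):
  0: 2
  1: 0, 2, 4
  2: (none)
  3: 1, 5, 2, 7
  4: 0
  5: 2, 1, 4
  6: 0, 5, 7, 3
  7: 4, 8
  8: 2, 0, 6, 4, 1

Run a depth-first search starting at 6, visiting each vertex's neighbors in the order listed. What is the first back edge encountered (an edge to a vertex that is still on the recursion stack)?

DFS from 6 (visiting each vertex's neighbors in the order listed); mark gray on enter, black on exit:
6 gray
  0 gray
    2 gray
    2 black
  0 black
  5 gray
    5→2: 2 black — skip
    1 gray
      1→0: 0 black — skip
      1→2: 2 black — skip
      4 gray
        4→0: 0 black — skip
      4 black
    1 black
    5→4: 4 black — skip
  5 black
  7 gray
    7→4: 4 black — skip
    8 gray
      8→2: 2 black — skip
      8→0: 0 black — skip
      8→6: 6 is gray → back edge
First back edge: 8 → 6.

8→6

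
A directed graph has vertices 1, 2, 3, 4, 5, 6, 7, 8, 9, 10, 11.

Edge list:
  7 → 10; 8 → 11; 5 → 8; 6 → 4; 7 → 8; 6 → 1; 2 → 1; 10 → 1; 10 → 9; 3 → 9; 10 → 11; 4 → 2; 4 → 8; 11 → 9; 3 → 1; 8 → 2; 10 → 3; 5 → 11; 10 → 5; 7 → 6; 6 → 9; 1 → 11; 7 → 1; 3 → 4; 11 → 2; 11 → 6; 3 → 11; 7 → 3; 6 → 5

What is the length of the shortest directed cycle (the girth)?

For each vertex v, BFS finds the shortest path from v back to v.
The shortest such closed walk is 6 → 5 → 11 → 6, length 3.

3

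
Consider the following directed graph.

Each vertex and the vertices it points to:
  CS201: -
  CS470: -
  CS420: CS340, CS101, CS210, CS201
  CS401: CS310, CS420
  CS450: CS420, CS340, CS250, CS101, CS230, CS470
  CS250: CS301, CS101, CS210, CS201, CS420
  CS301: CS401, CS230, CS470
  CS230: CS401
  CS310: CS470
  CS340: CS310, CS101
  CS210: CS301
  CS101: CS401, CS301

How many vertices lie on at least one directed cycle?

7

A vertex is on a directed cycle iff it belongs to a strongly connected component of size ≥ 2 (or has a self-loop).
The vertices on cycles are {CS101, CS210, CS230, CS301, CS340, CS401, CS420} — 7 in total.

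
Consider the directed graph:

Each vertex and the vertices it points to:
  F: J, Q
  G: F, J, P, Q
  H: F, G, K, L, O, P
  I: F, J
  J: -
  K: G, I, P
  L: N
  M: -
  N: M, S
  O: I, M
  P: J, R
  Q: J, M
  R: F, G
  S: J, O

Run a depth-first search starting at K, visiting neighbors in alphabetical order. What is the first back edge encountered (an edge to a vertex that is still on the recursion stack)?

DFS from K (visiting neighbors in alphabetical order); mark gray on enter, black on exit:
K gray
  G gray
    F gray
      J gray
      J black
      Q gray
        Q→J: J black — skip
        M gray
        M black
      Q black
    F black
    G→J: J black — skip
    P gray
      P→J: J black — skip
      R gray
        R→F: F black — skip
        R→G: G is gray → back edge
First back edge: R → G.

R→G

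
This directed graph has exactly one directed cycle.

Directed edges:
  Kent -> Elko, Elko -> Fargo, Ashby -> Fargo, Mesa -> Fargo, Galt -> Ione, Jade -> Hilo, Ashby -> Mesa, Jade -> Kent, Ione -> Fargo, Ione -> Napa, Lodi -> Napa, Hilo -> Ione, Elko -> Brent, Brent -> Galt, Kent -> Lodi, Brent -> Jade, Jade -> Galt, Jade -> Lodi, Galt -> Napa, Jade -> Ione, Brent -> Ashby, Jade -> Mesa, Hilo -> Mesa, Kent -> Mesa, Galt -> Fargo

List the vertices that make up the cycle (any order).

Elko, Jade, Kent, Brent

DFS with gray/black marking from Brent:
Brent gray
  Ashby gray
    Fargo gray
    Fargo black
    Mesa gray
      Mesa→Fargo: Fargo black — skip
    Mesa black
  Ashby black
  Galt gray
    Ione gray
      Napa gray
      Napa black
      Ione→Fargo: Fargo black — skip
    Ione black
    Galt→Napa: Napa black — skip
    Galt→Fargo: Fargo black — skip
  Galt black
  Jade gray
    Jade→Ione: Ione black — skip
    Jade→Mesa: Mesa black — skip
    Jade→Galt: Galt black — skip
    Lodi gray
      Lodi→Napa: Napa black — skip
    Lodi black
    Hilo gray
      Hilo→Ione: Ione black — skip
      Hilo→Mesa: Mesa black — skip
    Hilo black
    Kent gray
      Kent→Mesa: Mesa black — skip
      Elko gray
        Elko→Fargo: Fargo black — skip
        Elko→Brent: Brent is gray → back edge
Back edge closes the cycle Brent → Jade → Kent → Elko → Brent; its vertices are {Elko, Jade, Kent, Brent}.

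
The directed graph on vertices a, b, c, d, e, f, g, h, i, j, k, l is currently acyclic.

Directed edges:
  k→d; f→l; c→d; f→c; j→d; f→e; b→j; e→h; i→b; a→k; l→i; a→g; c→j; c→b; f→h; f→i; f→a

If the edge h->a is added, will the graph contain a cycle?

No

Adding h→a creates a cycle iff a can already reach h.
Explore from a: no path reaches h. The graph stays acyclic.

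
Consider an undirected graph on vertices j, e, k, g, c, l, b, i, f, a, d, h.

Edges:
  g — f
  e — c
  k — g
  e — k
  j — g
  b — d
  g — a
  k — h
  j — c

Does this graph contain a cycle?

Yes

DFS, tracking each vertex's parent; an edge to a visited non-parent vertex closes a cycle.
Start from f:
visit f (parent –)
  visit g (parent f)
    visit k (parent g)
      visit e (parent k)
        e–k: parent, skip
        visit c (parent e)
          c–e: parent, skip
          visit j (parent c)
            j–c: parent, skip
            j–g: g visited and ≠ parent → cycle
Cycle: g – k – e – c – j – g.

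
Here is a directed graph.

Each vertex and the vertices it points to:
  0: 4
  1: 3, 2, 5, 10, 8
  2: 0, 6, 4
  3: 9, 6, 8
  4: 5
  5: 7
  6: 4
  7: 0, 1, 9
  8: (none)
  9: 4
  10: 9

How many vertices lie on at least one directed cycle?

10

A vertex is on a directed cycle iff it belongs to a strongly connected component of size ≥ 2 (or has a self-loop).
The vertices on cycles are {0, 1, 2, 3, 4, 5, 6, 7, 9, 10} — 10 in total.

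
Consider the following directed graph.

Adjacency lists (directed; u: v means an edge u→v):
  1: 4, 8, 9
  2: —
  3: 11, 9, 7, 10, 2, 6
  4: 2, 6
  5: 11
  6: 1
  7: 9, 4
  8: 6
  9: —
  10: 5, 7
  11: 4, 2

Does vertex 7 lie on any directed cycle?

7 lies on a cycle iff there is a path from 7 back to itself.
Exploring from 7, it never reaches itself; equivalently, its strongly connected component is a singleton.

No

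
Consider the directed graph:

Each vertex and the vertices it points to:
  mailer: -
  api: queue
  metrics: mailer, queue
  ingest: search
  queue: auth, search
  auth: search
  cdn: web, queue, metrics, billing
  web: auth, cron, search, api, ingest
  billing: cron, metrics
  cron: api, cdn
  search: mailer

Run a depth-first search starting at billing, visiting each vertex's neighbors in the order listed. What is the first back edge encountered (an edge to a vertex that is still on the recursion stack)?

DFS from billing (visiting each vertex's neighbors in the order listed); mark gray on enter, black on exit:
billing gray
  cron gray
    api gray
      queue gray
        auth gray
          search gray
            mailer gray
            mailer black
          search black
        auth black
        queue→search: search black — skip
      queue black
    api black
    cdn gray
      web gray
        web→auth: auth black — skip
        web→cron: cron is gray → back edge
First back edge: web → cron.

web->cron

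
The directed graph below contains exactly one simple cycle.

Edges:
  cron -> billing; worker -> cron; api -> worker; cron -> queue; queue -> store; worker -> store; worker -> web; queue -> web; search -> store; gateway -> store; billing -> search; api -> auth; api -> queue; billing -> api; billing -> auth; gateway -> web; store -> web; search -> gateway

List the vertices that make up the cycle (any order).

DFS with gray/black marking from cron:
cron gray
  queue gray
    store gray
      web gray
      web black
    store black
    queue→web: web black — skip
  queue black
  billing gray
    search gray
      gateway gray
        gateway→web: web black — skip
        gateway→store: store black — skip
      gateway black
      search→store: store black — skip
    search black
    api gray
      api→queue: queue black — skip
      worker gray
        worker→store: store black — skip
        worker→cron: cron is gray → back edge
Back edge closes the cycle cron → billing → api → worker → cron; its vertices are {api, cron, worker, billing}.

api, cron, worker, billing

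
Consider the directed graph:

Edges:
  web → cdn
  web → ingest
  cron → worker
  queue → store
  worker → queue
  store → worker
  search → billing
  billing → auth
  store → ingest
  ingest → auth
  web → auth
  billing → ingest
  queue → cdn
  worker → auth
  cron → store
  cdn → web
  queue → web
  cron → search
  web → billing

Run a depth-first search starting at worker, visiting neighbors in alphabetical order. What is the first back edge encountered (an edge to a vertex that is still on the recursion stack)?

DFS from worker (visiting neighbors in alphabetical order); mark gray on enter, black on exit:
worker gray
  auth gray
  auth black
  queue gray
    cdn gray
      web gray
        web→auth: auth black — skip
        billing gray
          billing→auth: auth black — skip
          ingest gray
            ingest→auth: auth black — skip
          ingest black
        billing black
        web→cdn: cdn is gray → back edge
First back edge: web → cdn.

web→cdn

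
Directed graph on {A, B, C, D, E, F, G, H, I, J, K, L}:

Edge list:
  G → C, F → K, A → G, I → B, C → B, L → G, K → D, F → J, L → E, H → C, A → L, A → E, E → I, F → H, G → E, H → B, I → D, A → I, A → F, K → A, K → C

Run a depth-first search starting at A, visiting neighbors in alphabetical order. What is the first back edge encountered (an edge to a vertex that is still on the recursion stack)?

K->A

DFS from A (visiting neighbors in alphabetical order); mark gray on enter, black on exit:
A gray
  E gray
    I gray
      B gray
      B black
      D gray
      D black
    I black
  E black
  F gray
    H gray
      H→B: B black — skip
      C gray
        C→B: B black — skip
      C black
    H black
    J gray
    J black
    K gray
      K→A: A is gray → back edge
First back edge: K → A.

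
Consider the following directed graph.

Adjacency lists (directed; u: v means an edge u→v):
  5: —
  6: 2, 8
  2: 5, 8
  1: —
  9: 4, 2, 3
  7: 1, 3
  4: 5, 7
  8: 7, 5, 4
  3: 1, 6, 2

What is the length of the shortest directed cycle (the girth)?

For each vertex v, BFS finds the shortest path from v back to v.
The shortest such closed walk is 3 → 6 → 8 → 7 → 3, length 4.

4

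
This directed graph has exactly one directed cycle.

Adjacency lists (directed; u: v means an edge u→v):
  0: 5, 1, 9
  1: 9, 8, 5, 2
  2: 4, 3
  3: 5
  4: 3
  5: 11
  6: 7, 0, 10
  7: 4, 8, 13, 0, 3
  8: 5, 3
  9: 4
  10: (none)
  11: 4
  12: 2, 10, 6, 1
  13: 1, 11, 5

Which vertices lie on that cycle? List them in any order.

3, 4, 5, 11

DFS with gray/black marking from 11:
11 gray
  4 gray
    3 gray
      5 gray
        5→11: 11 is gray → back edge
Back edge closes the cycle 11 → 4 → 3 → 5 → 11; its vertices are {3, 4, 5, 11}.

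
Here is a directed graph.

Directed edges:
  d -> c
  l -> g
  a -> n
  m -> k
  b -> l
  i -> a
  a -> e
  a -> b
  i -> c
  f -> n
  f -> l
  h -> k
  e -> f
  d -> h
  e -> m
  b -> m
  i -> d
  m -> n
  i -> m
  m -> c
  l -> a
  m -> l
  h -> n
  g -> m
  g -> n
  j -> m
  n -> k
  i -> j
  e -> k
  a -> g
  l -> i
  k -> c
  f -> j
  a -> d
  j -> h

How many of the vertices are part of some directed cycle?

A vertex is on a directed cycle iff it belongs to a strongly connected component of size ≥ 2 (or has a self-loop).
The vertices on cycles are {a, b, e, f, g, i, j, l, m} — 9 in total.

9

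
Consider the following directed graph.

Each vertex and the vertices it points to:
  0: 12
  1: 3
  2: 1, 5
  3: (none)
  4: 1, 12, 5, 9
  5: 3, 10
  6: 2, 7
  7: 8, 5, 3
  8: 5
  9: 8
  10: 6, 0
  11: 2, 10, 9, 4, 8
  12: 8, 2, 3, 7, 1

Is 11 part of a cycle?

No

11 lies on a cycle iff there is a path from 11 back to itself.
Exploring from 11, it never reaches itself; equivalently, its strongly connected component is a singleton.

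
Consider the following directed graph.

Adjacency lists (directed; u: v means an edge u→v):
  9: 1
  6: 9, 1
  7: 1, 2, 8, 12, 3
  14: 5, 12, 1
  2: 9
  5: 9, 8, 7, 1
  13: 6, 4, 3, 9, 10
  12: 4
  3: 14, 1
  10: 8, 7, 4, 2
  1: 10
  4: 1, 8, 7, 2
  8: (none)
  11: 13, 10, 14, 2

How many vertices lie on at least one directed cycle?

A vertex is on a directed cycle iff it belongs to a strongly connected component of size ≥ 2 (or has a self-loop).
The vertices on cycles are {1, 2, 3, 4, 5, 7, 9, 10, 12, 14} — 10 in total.

10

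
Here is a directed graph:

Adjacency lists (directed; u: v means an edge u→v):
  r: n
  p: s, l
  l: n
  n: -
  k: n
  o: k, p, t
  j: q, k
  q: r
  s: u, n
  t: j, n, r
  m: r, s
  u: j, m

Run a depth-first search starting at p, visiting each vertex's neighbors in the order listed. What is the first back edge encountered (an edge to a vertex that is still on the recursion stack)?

m→s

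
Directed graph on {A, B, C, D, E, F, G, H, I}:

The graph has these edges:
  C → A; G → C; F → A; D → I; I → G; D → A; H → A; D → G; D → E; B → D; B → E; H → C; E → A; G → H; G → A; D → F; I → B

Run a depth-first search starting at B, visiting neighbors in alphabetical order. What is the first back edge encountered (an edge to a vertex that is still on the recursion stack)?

DFS from B (visiting neighbors in alphabetical order); mark gray on enter, black on exit:
B gray
  D gray
    A gray
    A black
    E gray
      E→A: A black — skip
    E black
    F gray
      F→A: A black — skip
    F black
    G gray
      G→A: A black — skip
      C gray
        C→A: A black — skip
      C black
      H gray
        H→A: A black — skip
        H→C: C black — skip
      H black
    G black
    I gray
      I→B: B is gray → back edge
First back edge: I → B.

I->B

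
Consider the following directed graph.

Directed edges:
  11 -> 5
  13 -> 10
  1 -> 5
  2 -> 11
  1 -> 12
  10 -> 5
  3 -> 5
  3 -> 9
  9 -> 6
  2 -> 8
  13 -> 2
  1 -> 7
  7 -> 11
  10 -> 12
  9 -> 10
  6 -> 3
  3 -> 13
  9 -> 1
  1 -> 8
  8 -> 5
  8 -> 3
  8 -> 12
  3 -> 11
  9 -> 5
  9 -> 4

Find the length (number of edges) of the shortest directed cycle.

For each vertex v, BFS finds the shortest path from v back to v.
The shortest such closed walk is 3 → 9 → 6 → 3, length 3.

3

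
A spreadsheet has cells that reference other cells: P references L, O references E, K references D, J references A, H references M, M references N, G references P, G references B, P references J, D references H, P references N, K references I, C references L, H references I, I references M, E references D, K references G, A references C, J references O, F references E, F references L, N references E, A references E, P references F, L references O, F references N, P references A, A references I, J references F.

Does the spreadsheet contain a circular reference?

DFS with white/gray/black marking, starting from G:
G gray
  P gray
    J gray
      A gray
        E gray
          D gray
            H gray
              M gray
                N gray
                  N→E: E is gray → back edge
Back edge found, so a cycle exists: E → D → H → M → N → E.

Yes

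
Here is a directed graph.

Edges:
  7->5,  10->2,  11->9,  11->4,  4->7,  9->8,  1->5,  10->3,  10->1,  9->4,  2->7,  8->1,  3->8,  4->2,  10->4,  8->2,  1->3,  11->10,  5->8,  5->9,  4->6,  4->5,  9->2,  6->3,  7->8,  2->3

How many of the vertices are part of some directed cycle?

9

A vertex is on a directed cycle iff it belongs to a strongly connected component of size ≥ 2 (or has a self-loop).
The vertices on cycles are {1, 2, 3, 4, 5, 6, 7, 8, 9} — 9 in total.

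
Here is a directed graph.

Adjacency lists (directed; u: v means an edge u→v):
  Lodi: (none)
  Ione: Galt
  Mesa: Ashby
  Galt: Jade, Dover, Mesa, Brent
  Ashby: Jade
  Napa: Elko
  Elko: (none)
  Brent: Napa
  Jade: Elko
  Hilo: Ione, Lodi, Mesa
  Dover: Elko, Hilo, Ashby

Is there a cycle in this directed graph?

DFS with white/gray/black marking, starting from Dover:
Dover gray
  Elko gray
  Elko black
  Hilo gray
    Ione gray
      Galt gray
        Jade gray
          Jade→Elko: Elko black — skip
        Jade black
        Galt→Dover: Dover is gray → back edge
Back edge found, so a cycle exists: Dover → Hilo → Ione → Galt → Dover.

Yes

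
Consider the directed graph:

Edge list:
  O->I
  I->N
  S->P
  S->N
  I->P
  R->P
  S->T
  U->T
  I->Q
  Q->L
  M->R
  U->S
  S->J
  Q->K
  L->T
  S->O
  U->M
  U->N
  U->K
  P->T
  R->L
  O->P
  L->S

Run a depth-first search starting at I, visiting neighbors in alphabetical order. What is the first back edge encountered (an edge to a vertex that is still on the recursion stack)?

O→I

DFS from I (visiting neighbors in alphabetical order); mark gray on enter, black on exit:
I gray
  N gray
  N black
  P gray
    T gray
    T black
  P black
  Q gray
    K gray
    K black
    L gray
      S gray
        J gray
        J black
        S→N: N black — skip
        O gray
          O→I: I is gray → back edge
First back edge: O → I.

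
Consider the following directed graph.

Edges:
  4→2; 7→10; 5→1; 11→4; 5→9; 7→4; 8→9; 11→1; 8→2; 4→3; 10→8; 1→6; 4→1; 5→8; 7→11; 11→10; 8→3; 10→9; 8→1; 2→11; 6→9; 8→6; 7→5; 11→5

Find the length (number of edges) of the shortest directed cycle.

For each vertex v, BFS finds the shortest path from v back to v.
The shortest such closed walk is 11 → 4 → 2 → 11, length 3.

3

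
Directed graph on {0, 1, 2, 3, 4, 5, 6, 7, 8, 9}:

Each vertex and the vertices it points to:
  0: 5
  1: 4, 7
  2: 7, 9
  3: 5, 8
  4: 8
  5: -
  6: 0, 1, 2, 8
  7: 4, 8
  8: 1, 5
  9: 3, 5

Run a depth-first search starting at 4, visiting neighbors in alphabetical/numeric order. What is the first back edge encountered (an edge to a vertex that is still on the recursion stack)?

DFS from 4 (visiting neighbors in alphabetical/numeric order); mark gray on enter, black on exit:
4 gray
  8 gray
    1 gray
      1→4: 4 is gray → back edge
First back edge: 1 → 4.

1→4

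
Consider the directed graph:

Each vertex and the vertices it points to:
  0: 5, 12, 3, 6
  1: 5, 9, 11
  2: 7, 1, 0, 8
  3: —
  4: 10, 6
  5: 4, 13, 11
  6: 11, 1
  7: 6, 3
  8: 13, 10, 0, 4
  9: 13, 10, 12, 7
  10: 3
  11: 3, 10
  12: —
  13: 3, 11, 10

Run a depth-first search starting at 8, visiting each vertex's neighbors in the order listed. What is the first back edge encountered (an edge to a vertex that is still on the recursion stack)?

1→5

DFS from 8 (visiting each vertex's neighbors in the order listed); mark gray on enter, black on exit:
8 gray
  13 gray
    3 gray
    3 black
    11 gray
      11→3: 3 black — skip
      10 gray
        10→3: 3 black — skip
      10 black
    11 black
    13→10: 10 black — skip
  13 black
  8→10: 10 black — skip
  0 gray
    5 gray
      4 gray
        4→10: 10 black — skip
        6 gray
          6→11: 11 black — skip
          1 gray
            1→5: 5 is gray → back edge
First back edge: 1 → 5.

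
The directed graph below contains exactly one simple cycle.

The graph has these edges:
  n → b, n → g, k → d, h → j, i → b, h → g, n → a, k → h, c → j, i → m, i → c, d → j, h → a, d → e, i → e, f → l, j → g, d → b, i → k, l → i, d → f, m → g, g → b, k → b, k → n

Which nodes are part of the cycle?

d, f, i, k, l

DFS with gray/black marking from i:
i gray
  e gray
  e black
  m gray
    g gray
      b gray
      b black
    g black
  m black
  c gray
    j gray
      j→g: g black — skip
    j black
  c black
  i→b: b black — skip
  k gray
    d gray
      d→e: e black — skip
      d→b: b black — skip
      f gray
        l gray
          l→i: i is gray → back edge
Back edge closes the cycle i → k → d → f → l → i; its vertices are {d, f, i, k, l}.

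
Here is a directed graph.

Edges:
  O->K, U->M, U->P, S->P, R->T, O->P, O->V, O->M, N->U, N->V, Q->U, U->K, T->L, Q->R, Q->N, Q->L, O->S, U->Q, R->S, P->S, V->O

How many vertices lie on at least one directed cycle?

A vertex is on a directed cycle iff it belongs to a strongly connected component of size ≥ 2 (or has a self-loop).
The vertices on cycles are {N, O, P, Q, S, U, V} — 7 in total.

7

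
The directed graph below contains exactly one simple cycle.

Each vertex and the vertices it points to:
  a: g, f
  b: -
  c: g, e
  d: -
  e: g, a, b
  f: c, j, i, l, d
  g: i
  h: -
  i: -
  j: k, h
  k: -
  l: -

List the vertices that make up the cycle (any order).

a, c, e, f

DFS with gray/black marking from f:
f gray
  c gray
    g gray
      i gray
      i black
    g black
    e gray
      e→g: g black — skip
      a gray
        a→g: g black — skip
        a→f: f is gray → back edge
Back edge closes the cycle f → c → e → a → f; its vertices are {a, c, e, f}.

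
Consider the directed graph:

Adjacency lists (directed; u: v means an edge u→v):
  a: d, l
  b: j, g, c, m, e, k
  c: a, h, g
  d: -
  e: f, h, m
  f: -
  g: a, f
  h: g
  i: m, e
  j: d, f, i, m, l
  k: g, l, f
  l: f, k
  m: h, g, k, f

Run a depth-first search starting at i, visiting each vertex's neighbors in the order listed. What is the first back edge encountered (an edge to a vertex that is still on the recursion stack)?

k->g

DFS from i (visiting each vertex's neighbors in the order listed); mark gray on enter, black on exit:
i gray
  m gray
    h gray
      g gray
        a gray
          d gray
          d black
          l gray
            f gray
            f black
            k gray
              k→g: g is gray → back edge
First back edge: k → g.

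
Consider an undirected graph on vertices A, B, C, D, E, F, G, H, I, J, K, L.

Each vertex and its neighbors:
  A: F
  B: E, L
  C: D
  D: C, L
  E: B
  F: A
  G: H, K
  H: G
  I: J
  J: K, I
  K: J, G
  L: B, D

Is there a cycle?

No

DFS, tracking each vertex's parent; an edge to a visited non-parent vertex closes a cycle.
Start from I:
visit I (parent –)
  visit J (parent I)
    visit K (parent J)
      K–J: parent, skip
      visit G (parent K)
        visit H (parent G)
          H–G: parent, skip
        G–K: parent, skip
    J–I: parent, skip
visit A (parent –)
  visit F (parent A)
    F–A: parent, skip
visit B (parent –)
  visit E (parent B)
    E–B: parent, skip
  visit L (parent B)
    L–B: parent, skip
    visit D (parent L)
      visit C (parent D)
        C–D: parent, skip
      D–L: parent, skip
No non-parent visited neighbor found — the graph is a forest.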